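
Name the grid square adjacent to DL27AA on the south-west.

Longitude subsquare a = 0; −1 → -1, wraps to 23 = x, carry into square.
Longitude square 2; −1 → 1.
Latitude subsquare a = 0; −1 → -1, wraps to 23 = x, carry into square.
Latitude square 7; −1 → 6.

DL16xx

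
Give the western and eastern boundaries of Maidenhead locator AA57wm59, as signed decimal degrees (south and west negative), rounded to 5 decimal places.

Field A=0, A=0: +0·20° lon, +0·10° lat → SW at lon -180°, lat -90°.
Square 5, 7: +5·2° lon, +7·1° lat → SW at lon -170°, lat -83°.
Subsquare w=22, m=12: +22·0.0833333° lon, +12·0.0416667° lat → SW at lon -168.167°, lat -82.5°.
Extended square 5, 9: +5·0.00833333° lon, +9·0.00416667° lat → SW at lon -168.125°, lat -82.4625°.
Cell spans 0.00833333° lon × 0.00416667° lat.
west -168.12500, east -168.11667.

-168.12500, -168.11667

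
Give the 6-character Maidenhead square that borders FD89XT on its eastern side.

FD99at

Longitude subsquare x = 23; +1 → 24, wraps to 0 = a, carry into square.
Longitude square 8; +1 → 9.
The latitude characters are unchanged.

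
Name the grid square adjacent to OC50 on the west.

OC40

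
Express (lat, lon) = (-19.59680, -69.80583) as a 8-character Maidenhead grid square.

FH50cj36

Add 180° to longitude and 90° to latitude: 110.19417, 70.40320.
Field: 110.19417/20 → 5 → F, 70.40320/10 → 7 → H; chars FH.
Square: 10.19417/2 → 5, 0.40320/1 → 0; chars 50.
Subsquare: 0.19417/0.0833333 → 2 → c, 0.40320/0.0416667 → 9 → j; chars cj.
Extended square: 0.02750/0.00833333 → 3, 0.02820/0.00416667 → 6; chars 36.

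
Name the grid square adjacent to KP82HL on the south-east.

KP82ik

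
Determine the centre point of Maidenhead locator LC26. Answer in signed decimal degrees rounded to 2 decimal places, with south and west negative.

Field L=11, C=2: +11·20° lon, +2·10° lat → SW at lon 40°, lat -70°.
Square 2, 6: +2·2° lon, +6·1° lat → SW at lon 44°, lat -64°.
Cell spans 2° lon × 1° lat. Centre is SW corner plus half of each.
latitude -63.50, longitude 45.00.

-63.50, 45.00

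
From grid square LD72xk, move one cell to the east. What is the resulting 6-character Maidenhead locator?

LD82ak

Longitude subsquare x = 23; +1 → 24, wraps to 0 = a, carry into square.
Longitude square 7; +1 → 8.
The latitude characters are unchanged.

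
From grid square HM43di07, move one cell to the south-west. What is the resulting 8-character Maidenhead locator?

HM43ci96

Longitude extended square 0; −1 → -1, wraps to 9, carry into subsquare.
Longitude subsquare d = 3; −1 → 2 = c.
Latitude extended square 7; −1 → 6.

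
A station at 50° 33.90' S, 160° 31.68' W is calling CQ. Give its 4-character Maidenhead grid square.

AD99

Shift to the Maidenhead origin (180°W, 90°S): lon 19.47, lat 39.44.
Field: lon ⌊19.47/20⌋ = 0 → A; lat ⌊39.44/10⌋ = 3 → D.
Square: lon ⌊19.47/2⌋ = 9; lat ⌊9.44/1⌋ = 9.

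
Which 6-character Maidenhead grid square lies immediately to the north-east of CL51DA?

Longitude subsquare d = 3; +1 → 4 = e.
Latitude subsquare a = 0; +1 → 1 = b.

CL51eb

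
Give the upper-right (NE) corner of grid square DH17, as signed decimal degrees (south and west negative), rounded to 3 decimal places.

-12.000, -116.000

Field D=3, H=7: +3·20° lon, +7·10° lat → SW at lon -120°, lat -20°.
Square 1, 7: +1·2° lon, +7·1° lat → SW at lon -118°, lat -13°.
Cell spans 2° lon × 1° lat. NE corner is SW corner plus one full cell.
latitude -12.000, longitude -116.000.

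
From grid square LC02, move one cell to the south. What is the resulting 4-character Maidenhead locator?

Latitude square 2; −1 → 1.
The longitude characters are unchanged.

LC01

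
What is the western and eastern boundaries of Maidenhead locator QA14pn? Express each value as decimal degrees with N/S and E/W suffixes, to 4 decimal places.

143.2500° E, 143.3333° E

Field Q=16, A=0: +16·20° lon, +0·10° lat → SW at lon 140°, lat -90°.
Square 1, 4: +1·2° lon, +4·1° lat → SW at lon 142°, lat -86°.
Subsquare p=15, n=13: +15·0.0833333° lon, +13·0.0416667° lat → SW at lon 143.25°, lat -85.4583°.
Cell spans 0.0833333° lon × 0.0416667° lat.
west 143.2500° E, east 143.3333° E.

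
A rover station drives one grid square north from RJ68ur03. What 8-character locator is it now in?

Latitude extended square 3; +1 → 4.
The longitude characters are unchanged.

RJ68ur04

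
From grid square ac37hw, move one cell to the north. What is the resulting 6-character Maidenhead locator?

AC37hx

Latitude subsquare w = 22; +1 → 23 = x.
The longitude characters are unchanged.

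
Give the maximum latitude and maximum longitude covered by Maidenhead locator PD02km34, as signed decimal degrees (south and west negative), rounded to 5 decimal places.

-57.47917, 120.86667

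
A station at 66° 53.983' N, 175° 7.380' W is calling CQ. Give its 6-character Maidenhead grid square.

AP26kv

Add 180° to longitude and 90° to latitude: 4.8770, 156.8997.
Field: lon ⌊4.8770/20⌋ = 0 → A; lat ⌊156.8997/10⌋ = 15 → P.
Square: lon ⌊4.8770/2⌋ = 2; lat ⌊6.8997/1⌋ = 6.
Subsquare: lon ⌊0.8770/0.0833333⌋ = 10 → k; lat ⌊0.8997/0.0416667⌋ = 21 → v.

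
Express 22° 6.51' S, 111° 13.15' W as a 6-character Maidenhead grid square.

DG47jv

Shift to the Maidenhead origin (180°W, 90°S): lon 68.7808, lat 67.8915.
Field: 68.7808/20 → 3 → D, 67.8915/10 → 6 → G; chars DG.
Square: 8.7808/2 → 4, 7.8915/1 → 7; chars 47.
Subsquare: 0.7808/0.0833333 → 9 → j, 0.8915/0.0416667 → 21 → v; chars jv.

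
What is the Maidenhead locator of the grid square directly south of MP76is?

MP76ir

Latitude subsquare s = 18; −1 → 17 = r.
The longitude characters are unchanged.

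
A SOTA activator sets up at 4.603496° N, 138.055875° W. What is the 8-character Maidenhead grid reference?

CJ04xo34

Offset from 180°W / 90°S: lon 41.94413°, lat 94.60350°.
Field: lon ⌊41.94413/20⌋ = 2 → C; lat ⌊94.60350/10⌋ = 9 → J.
Square: lon ⌊1.94413/2⌋ = 0; lat ⌊4.60350/1⌋ = 4.
Subsquare: lon ⌊1.94413/0.0833333⌋ = 23 → x; lat ⌊0.60350/0.0416667⌋ = 14 → o.
Extended square: lon ⌊0.02746/0.00833333⌋ = 3; lat ⌊0.02016/0.00416667⌋ = 4.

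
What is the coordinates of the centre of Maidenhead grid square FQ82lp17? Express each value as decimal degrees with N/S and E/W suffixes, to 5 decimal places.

Field F=5, Q=16: +5·20° lon, +16·10° lat → SW at lon -80°, lat 70°.
Square 8, 2: +8·2° lon, +2·1° lat → SW at lon -64°, lat 72°.
Subsquare l=11, p=15: +11·0.0833333° lon, +15·0.0416667° lat → SW at lon -63.0833°, lat 72.625°.
Extended square 1, 7: +1·0.00833333° lon, +7·0.00416667° lat → SW at lon -63.075°, lat 72.6542°.
Cell spans 0.00833333° lon × 0.00416667° lat. Centre is SW corner plus half of each.
latitude 72.65625° N, longitude 63.07083° W.

72.65625° N, 63.07083° W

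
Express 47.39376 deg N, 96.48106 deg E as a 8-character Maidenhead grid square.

Offset from 180°W / 90°S: lon 276.48106°, lat 137.39376°.
Field: 276.48106/20 → 13 → N, 137.39376/10 → 13 → N; chars NN.
Square: 16.48106/2 → 8, 7.39376/1 → 7; chars 87.
Subsquare: 0.48106/0.0833333 → 5 → f, 0.39376/0.0416667 → 9 → j; chars fj.
Extended square: 0.06439/0.00833333 → 7, 0.01876/0.00416667 → 4; chars 74.

NN87fj74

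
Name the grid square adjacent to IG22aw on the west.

IG12xw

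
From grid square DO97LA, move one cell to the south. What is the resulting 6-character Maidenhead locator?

DO96lx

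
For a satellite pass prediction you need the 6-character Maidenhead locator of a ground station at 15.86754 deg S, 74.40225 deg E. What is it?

MH74ed

Offset from 180°W / 90°S: lon 254.4022°, lat 74.1325°.
Field: lon ⌊254.4022/20⌋ = 12 → M; lat ⌊74.1325/10⌋ = 7 → H.
Square: lon ⌊14.4022/2⌋ = 7; lat ⌊4.1325/1⌋ = 4.
Subsquare: lon ⌊0.4022/0.0833333⌋ = 4 → e; lat ⌊0.1325/0.0416667⌋ = 3 → d.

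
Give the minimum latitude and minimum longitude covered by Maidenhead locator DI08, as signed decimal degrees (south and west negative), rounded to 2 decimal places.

-2.00, -120.00

Field D=3, I=8: +3·20° lon, +8·10° lat → SW at lon -120°, lat -10°.
Square 0, 8: +0·2° lon, +8·1° lat → SW at lon -120°, lat -2°.
latitude -2.00, longitude -120.00.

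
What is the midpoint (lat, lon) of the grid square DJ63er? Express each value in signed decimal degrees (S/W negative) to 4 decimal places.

3.7292, -107.6250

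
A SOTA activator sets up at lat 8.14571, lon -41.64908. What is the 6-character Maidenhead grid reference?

GJ98ed

Offset from 180°W / 90°S: lon 138.3509°, lat 98.1457°.
Field: 138.3509/20 → 6 → G, 98.1457/10 → 9 → J; chars GJ.
Square: 18.3509/2 → 9, 8.1457/1 → 8; chars 98.
Subsquare: 0.3509/0.0833333 → 4 → e, 0.1457/0.0416667 → 3 → d; chars ed.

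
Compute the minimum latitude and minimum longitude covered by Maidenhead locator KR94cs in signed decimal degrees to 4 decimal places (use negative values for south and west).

84.7500, 38.1667

Field K=10, R=17: +10·20° lon, +17·10° lat → SW at lon 20°, lat 80°.
Square 9, 4: +9·2° lon, +4·1° lat → SW at lon 38°, lat 84°.
Subsquare c=2, s=18: +2·0.0833333° lon, +18·0.0416667° lat → SW at lon 38.1667°, lat 84.75°.
latitude 84.7500, longitude 38.1667.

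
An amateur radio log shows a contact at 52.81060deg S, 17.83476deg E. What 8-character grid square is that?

JD87we05

Add 180° to longitude and 90° to latitude: 197.83476, 37.18940.
Field (20°×10°, letters A–R): lon ⌊197.83476/20⌋ = 9 → J; lat ⌊37.18940/10⌋ = 3 → D.
Square (2°×1°, digits 0–9): lon ⌊17.83476/2⌋ = 8; lat ⌊7.18940/1⌋ = 7.
Subsquare (5′×2.5′, letters a–x): lon ⌊1.83476/0.0833333⌋ = 22 → w; lat ⌊0.18940/0.0416667⌋ = 4 → e.
Extended square (30″×15″, digits 0–9): lon ⌊0.00143/0.00833333⌋ = 0; lat ⌊0.02273/0.00416667⌋ = 5.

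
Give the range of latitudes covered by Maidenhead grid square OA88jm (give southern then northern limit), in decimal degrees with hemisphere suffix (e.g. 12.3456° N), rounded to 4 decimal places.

81.5000° S, 81.4583° S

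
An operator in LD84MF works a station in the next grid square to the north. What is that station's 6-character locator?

LD84mg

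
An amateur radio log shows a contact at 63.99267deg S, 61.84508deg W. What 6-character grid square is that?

FC96ba

Shift to the Maidenhead origin (180°W, 90°S): lon 118.1549, lat 26.0073.
Field: lon ⌊118.1549/20⌋ = 5 → F; lat ⌊26.0073/10⌋ = 2 → C.
Square: lon ⌊18.1549/2⌋ = 9; lat ⌊6.0073/1⌋ = 6.
Subsquare: lon ⌊0.1549/0.0833333⌋ = 1 → b; lat ⌊0.0073/0.0416667⌋ = 0 → a.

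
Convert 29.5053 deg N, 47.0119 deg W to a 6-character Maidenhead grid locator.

Shift to the Maidenhead origin (180°W, 90°S): lon 132.9881, lat 119.5053.
Field (20°×10°, letters A–R): lon ⌊132.9881/20⌋ = 6 → G; lat ⌊119.5053/10⌋ = 11 → L.
Square (2°×1°, digits 0–9): lon ⌊12.9881/2⌋ = 6; lat ⌊9.5053/1⌋ = 9.
Subsquare (5′×2.5′, letters a–x): lon ⌊0.9881/0.0833333⌋ = 11 → l; lat ⌊0.5053/0.0416667⌋ = 12 → m.

GL69lm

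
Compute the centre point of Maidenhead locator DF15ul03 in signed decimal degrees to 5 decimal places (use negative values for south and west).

-34.52708, -116.32917

Field D=3, F=5: +3·20° lon, +5·10° lat → SW at lon -120°, lat -40°.
Square 1, 5: +1·2° lon, +5·1° lat → SW at lon -118°, lat -35°.
Subsquare u=20, l=11: +20·0.0833333° lon, +11·0.0416667° lat → SW at lon -116.333°, lat -34.5417°.
Extended square 0, 3: +0·0.00833333° lon, +3·0.00416667° lat → SW at lon -116.333°, lat -34.5292°.
Cell spans 0.00833333° lon × 0.00416667° lat. Centre is SW corner plus half of each.
latitude -34.52708, longitude -116.32917.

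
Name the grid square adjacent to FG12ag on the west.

Longitude subsquare a = 0; −1 → -1, wraps to 23 = x, carry into square.
Longitude square 1; −1 → 0.
The latitude characters are unchanged.

FG02xg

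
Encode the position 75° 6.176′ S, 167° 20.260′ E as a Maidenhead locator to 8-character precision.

Add 180° to longitude and 90° to latitude: 347.33767, 14.89707.
Field: 347.33767/20 → 17 → R, 14.89707/10 → 1 → B; chars RB.
Square: 7.33767/2 → 3, 4.89707/1 → 4; chars 34.
Subsquare: 1.33767/0.0833333 → 16 → q, 0.89707/0.0416667 → 21 → v; chars qv.
Extended square: 0.00433/0.00833333 → 0, 0.02207/0.00416667 → 5; chars 05.

RB34qv05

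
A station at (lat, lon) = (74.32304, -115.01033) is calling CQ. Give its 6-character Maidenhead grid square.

Add 180° to longitude and 90° to latitude: 64.9897, 164.3230.
Field: lon ⌊64.9897/20⌋ = 3 → D; lat ⌊164.3230/10⌋ = 16 → Q.
Square: lon ⌊4.9897/2⌋ = 2; lat ⌊4.3230/1⌋ = 4.
Subsquare: lon ⌊0.9897/0.0833333⌋ = 11 → l; lat ⌊0.3230/0.0416667⌋ = 7 → h.

DQ24lh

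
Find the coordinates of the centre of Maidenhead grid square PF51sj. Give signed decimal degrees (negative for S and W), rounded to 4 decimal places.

Field P=15, F=5: +15·20° lon, +5·10° lat → SW at lon 120°, lat -40°.
Square 5, 1: +5·2° lon, +1·1° lat → SW at lon 130°, lat -39°.
Subsquare s=18, j=9: +18·0.0833333° lon, +9·0.0416667° lat → SW at lon 131.5°, lat -38.625°.
Cell spans 0.0833333° lon × 0.0416667° lat. Centre is SW corner plus half of each.
latitude -38.6042, longitude 131.5417.

-38.6042, 131.5417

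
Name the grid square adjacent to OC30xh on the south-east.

Longitude subsquare x = 23; +1 → 24, wraps to 0 = a, carry into square.
Longitude square 3; +1 → 4.
Latitude subsquare h = 7; −1 → 6 = g.

OC40ag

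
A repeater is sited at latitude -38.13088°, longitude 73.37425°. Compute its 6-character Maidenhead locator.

Shift to the Maidenhead origin (180°W, 90°S): lon 253.3743, lat 51.8691.
Field: lon ⌊253.3743/20⌋ = 12 → M; lat ⌊51.8691/10⌋ = 5 → F.
Square: lon ⌊13.3743/2⌋ = 6; lat ⌊1.8691/1⌋ = 1.
Subsquare: lon ⌊1.3743/0.0833333⌋ = 16 → q; lat ⌊0.8691/0.0416667⌋ = 20 → u.

MF61qu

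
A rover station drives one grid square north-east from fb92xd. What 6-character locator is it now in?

Longitude subsquare x = 23; +1 → 24, wraps to 0 = a, carry into square.
Longitude square 9; +1 → 10, wraps to 0, carry into field.
Longitude field F = 5; +1 → 6 = G.
Latitude subsquare d = 3; +1 → 4 = e.

GB02ae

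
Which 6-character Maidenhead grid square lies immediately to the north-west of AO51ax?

AO42xa

Longitude subsquare a = 0; −1 → -1, wraps to 23 = x, carry into square.
Longitude square 5; −1 → 4.
Latitude subsquare x = 23; +1 → 24, wraps to 0 = a, carry into square.
Latitude square 1; +1 → 2.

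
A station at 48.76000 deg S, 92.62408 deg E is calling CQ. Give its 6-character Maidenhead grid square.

Add 180° to longitude and 90° to latitude: 272.6241, 41.2400.
Field (20°×10°, letters A–R): lon ⌊272.6241/20⌋ = 13 → N; lat ⌊41.2400/10⌋ = 4 → E.
Square (2°×1°, digits 0–9): lon ⌊12.6241/2⌋ = 6; lat ⌊1.2400/1⌋ = 1.
Subsquare (5′×2.5′, letters a–x): lon ⌊0.6241/0.0833333⌋ = 7 → h; lat ⌊0.2400/0.0416667⌋ = 5 → f.

NE61hf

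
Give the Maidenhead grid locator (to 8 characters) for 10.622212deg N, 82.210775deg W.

EK80vo49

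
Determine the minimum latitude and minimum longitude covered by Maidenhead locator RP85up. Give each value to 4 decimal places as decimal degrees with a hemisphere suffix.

65.6250° N, 177.6667° E

Field R=17, P=15: +17·20° lon, +15·10° lat → SW at lon 160°, lat 60°.
Square 8, 5: +8·2° lon, +5·1° lat → SW at lon 176°, lat 65°.
Subsquare u=20, p=15: +20·0.0833333° lon, +15·0.0416667° lat → SW at lon 177.667°, lat 65.625°.
latitude 65.6250° N, longitude 177.6667° E.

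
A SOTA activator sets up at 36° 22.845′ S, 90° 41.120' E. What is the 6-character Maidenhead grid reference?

NF53io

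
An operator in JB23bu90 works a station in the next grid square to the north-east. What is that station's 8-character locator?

Longitude extended square 9; +1 → 10, wraps to 0, carry into subsquare.
Longitude subsquare b = 1; +1 → 2 = c.
Latitude extended square 0; +1 → 1.

JB23cu01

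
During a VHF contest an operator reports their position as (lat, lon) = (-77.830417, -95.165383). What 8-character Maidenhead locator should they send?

Shift to the Maidenhead origin (180°W, 90°S): lon 84.83462, lat 12.16958.
Field (20°×10°, letters A–R): 84.83462/20 → 4 → E, 12.16958/10 → 1 → B; chars EB.
Square (2°×1°, digits 0–9): 4.83462/2 → 2, 2.16958/1 → 2; chars 22.
Subsquare (5′×2.5′, letters a–x): 0.83462/0.0833333 → 10 → k, 0.16958/0.0416667 → 4 → e; chars ke.
Extended square (30″×15″, digits 0–9): 0.00128/0.00833333 → 0, 0.00292/0.00416667 → 0; chars 00.

EB22ke00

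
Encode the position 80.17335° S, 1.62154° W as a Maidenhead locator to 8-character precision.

Shift to the Maidenhead origin (180°W, 90°S): lon 178.37846, lat 9.82665.
Field (20°×10°, letters A–R): 178.37846/20 → 8 → I, 9.82665/10 → 0 → A; chars IA.
Square (2°×1°, digits 0–9): 18.37846/2 → 9, 9.82665/1 → 9; chars 99.
Subsquare (5′×2.5′, letters a–x): 0.37846/0.0833333 → 4 → e, 0.82665/0.0416667 → 19 → t; chars et.
Extended square (30″×15″, digits 0–9): 0.04513/0.00833333 → 5, 0.03498/0.00416667 → 8; chars 58.

IA99et58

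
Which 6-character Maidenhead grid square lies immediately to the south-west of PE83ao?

PE73xn

Longitude subsquare a = 0; −1 → -1, wraps to 23 = x, carry into square.
Longitude square 8; −1 → 7.
Latitude subsquare o = 14; −1 → 13 = n.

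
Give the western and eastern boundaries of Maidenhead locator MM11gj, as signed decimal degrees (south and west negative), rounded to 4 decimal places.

Field M=12, M=12: +12·20° lon, +12·10° lat → SW at lon 60°, lat 30°.
Square 1, 1: +1·2° lon, +1·1° lat → SW at lon 62°, lat 31°.
Subsquare g=6, j=9: +6·0.0833333° lon, +9·0.0416667° lat → SW at lon 62.5°, lat 31.375°.
Cell spans 0.0833333° lon × 0.0416667° lat.
west 62.5000, east 62.5833.

62.5000, 62.5833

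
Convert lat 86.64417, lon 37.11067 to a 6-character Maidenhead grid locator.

KR86np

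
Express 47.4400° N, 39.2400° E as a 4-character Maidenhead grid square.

KN97

Shift to the Maidenhead origin (180°W, 90°S): lon 219.24, lat 137.44.
Field: 219.24/20 → 10 → K, 137.44/10 → 13 → N; chars KN.
Square: 19.24/2 → 9, 7.44/1 → 7; chars 97.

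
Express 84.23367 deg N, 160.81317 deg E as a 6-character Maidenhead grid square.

RR04jf

Add 180° to longitude and 90° to latitude: 340.8132, 174.2337.
Field: 340.8132/20 → 17 → R, 174.2337/10 → 17 → R; chars RR.
Square: 0.8132/2 → 0, 4.2337/1 → 4; chars 04.
Subsquare: 0.8132/0.0833333 → 9 → j, 0.2337/0.0416667 → 5 → f; chars jf.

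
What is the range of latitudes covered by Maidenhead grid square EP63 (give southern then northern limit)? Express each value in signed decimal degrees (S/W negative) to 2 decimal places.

63.00, 64.00

Field E=4, P=15: +4·20° lon, +15·10° lat → SW at lon -100°, lat 60°.
Square 6, 3: +6·2° lon, +3·1° lat → SW at lon -88°, lat 63°.
Cell spans 2° lon × 1° lat.
south 63.00, north 64.00.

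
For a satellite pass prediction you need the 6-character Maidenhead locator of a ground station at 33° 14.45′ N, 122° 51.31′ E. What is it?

PM13kf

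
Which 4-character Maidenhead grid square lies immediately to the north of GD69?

Latitude square 9; +1 → 10, wraps to 0, carry into field.
Latitude field D = 3; +1 → 4 = E.
The longitude characters are unchanged.

GE60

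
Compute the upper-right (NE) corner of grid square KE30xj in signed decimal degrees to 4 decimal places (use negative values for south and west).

-49.5833, 28.0000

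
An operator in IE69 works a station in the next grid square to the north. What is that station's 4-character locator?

Latitude square 9; +1 → 10, wraps to 0, carry into field.
Latitude field E = 4; +1 → 5 = F.
The longitude characters are unchanged.

IF60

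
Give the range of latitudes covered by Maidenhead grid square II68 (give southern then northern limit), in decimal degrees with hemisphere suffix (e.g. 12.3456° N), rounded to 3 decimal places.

Field I=8, I=8: +8·20° lon, +8·10° lat → SW at lon -20°, lat -10°.
Square 6, 8: +6·2° lon, +8·1° lat → SW at lon -8°, lat -2°.
Cell spans 2° lon × 1° lat.
south 2.000° S, north 1.000° S.

2.000° S, 1.000° S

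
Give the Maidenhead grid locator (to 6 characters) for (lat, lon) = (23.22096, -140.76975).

Shift to the Maidenhead origin (180°W, 90°S): lon 39.2303, lat 113.2210.
Field (20°×10°, letters A–R): 39.2303/20 → 1 → B, 113.2210/10 → 11 → L; chars BL.
Square (2°×1°, digits 0–9): 19.2303/2 → 9, 3.2210/1 → 3; chars 93.
Subsquare (5′×2.5′, letters a–x): 1.2303/0.0833333 → 14 → o, 0.2210/0.0416667 → 5 → f; chars of.

BL93of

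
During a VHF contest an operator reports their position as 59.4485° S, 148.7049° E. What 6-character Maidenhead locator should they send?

Shift to the Maidenhead origin (180°W, 90°S): lon 328.7049, lat 30.5515.
Field: 328.7049/20 → 16 → Q, 30.5515/10 → 3 → D; chars QD.
Square: 8.7049/2 → 4, 0.5515/1 → 0; chars 40.
Subsquare: 0.7049/0.0833333 → 8 → i, 0.5515/0.0416667 → 13 → n; chars in.

QD40in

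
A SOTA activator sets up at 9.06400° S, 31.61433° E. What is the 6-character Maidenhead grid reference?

KI50tw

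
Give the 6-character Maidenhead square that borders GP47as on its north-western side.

GP37xt

Longitude subsquare a = 0; −1 → -1, wraps to 23 = x, carry into square.
Longitude square 4; −1 → 3.
Latitude subsquare s = 18; +1 → 19 = t.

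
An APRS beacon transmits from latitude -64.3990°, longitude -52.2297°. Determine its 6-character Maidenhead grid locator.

GC35vo

Shift to the Maidenhead origin (180°W, 90°S): lon 127.7703, lat 25.6010.
Field: lon ⌊127.7703/20⌋ = 6 → G; lat ⌊25.6010/10⌋ = 2 → C.
Square: lon ⌊7.7703/2⌋ = 3; lat ⌊5.6010/1⌋ = 5.
Subsquare: lon ⌊1.7703/0.0833333⌋ = 21 → v; lat ⌊0.6010/0.0416667⌋ = 14 → o.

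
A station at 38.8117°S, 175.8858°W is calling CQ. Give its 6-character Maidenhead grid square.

AF21be

Offset from 180°W / 90°S: lon 4.1142°, lat 51.1883°.
Field: 4.1142/20 → 0 → A, 51.1883/10 → 5 → F; chars AF.
Square: 4.1142/2 → 2, 1.1883/1 → 1; chars 21.
Subsquare: 0.1142/0.0833333 → 1 → b, 0.1883/0.0416667 → 4 → e; chars be.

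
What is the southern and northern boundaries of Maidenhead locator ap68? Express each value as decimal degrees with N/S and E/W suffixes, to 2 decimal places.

68.00° N, 69.00° N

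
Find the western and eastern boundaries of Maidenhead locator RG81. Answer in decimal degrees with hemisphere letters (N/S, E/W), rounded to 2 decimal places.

Field R=17, G=6: +17·20° lon, +6·10° lat → SW at lon 160°, lat -30°.
Square 8, 1: +8·2° lon, +1·1° lat → SW at lon 176°, lat -29°.
Cell spans 2° lon × 1° lat.
west 176.00° E, east 178.00° E.

176.00° E, 178.00° E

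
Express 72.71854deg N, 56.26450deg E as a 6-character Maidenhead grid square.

LQ82dr

Offset from 180°W / 90°S: lon 236.2645°, lat 162.7185°.
Field: lon ⌊236.2645/20⌋ = 11 → L; lat ⌊162.7185/10⌋ = 16 → Q.
Square: lon ⌊16.2645/2⌋ = 8; lat ⌊2.7185/1⌋ = 2.
Subsquare: lon ⌊0.2645/0.0833333⌋ = 3 → d; lat ⌊0.7185/0.0416667⌋ = 17 → r.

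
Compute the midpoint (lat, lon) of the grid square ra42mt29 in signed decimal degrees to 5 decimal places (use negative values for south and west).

-87.16875, 169.02083

Field R=17, A=0: +17·20° lon, +0·10° lat → SW at lon 160°, lat -90°.
Square 4, 2: +4·2° lon, +2·1° lat → SW at lon 168°, lat -88°.
Subsquare m=12, t=19: +12·0.0833333° lon, +19·0.0416667° lat → SW at lon 169°, lat -87.2083°.
Extended square 2, 9: +2·0.00833333° lon, +9·0.00416667° lat → SW at lon 169.017°, lat -87.1708°.
Cell spans 0.00833333° lon × 0.00416667° lat. Centre is SW corner plus half of each.
latitude -87.16875, longitude 169.02083.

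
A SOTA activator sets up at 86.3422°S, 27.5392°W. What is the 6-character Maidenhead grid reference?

Offset from 180°W / 90°S: lon 152.4608°, lat 3.6578°.
Field: 152.4608/20 → 7 → H, 3.6578/10 → 0 → A; chars HA.
Square: 12.4608/2 → 6, 3.6578/1 → 3; chars 63.
Subsquare: 0.4608/0.0833333 → 5 → f, 0.6578/0.0416667 → 15 → p; chars fp.

HA63fp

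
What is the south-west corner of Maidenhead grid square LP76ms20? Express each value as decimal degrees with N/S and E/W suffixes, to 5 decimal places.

Field L=11, P=15: +11·20° lon, +15·10° lat → SW at lon 40°, lat 60°.
Square 7, 6: +7·2° lon, +6·1° lat → SW at lon 54°, lat 66°.
Subsquare m=12, s=18: +12·0.0833333° lon, +18·0.0416667° lat → SW at lon 55°, lat 66.75°.
Extended square 2, 0: +2·0.00833333° lon, +0·0.00416667° lat → SW at lon 55.0167°, lat 66.75°.
latitude 66.75000° N, longitude 55.01667° E.

66.75000° N, 55.01667° E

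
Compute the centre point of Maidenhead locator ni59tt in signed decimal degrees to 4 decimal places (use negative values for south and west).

Field N=13, I=8: +13·20° lon, +8·10° lat → SW at lon 80°, lat -10°.
Square 5, 9: +5·2° lon, +9·1° lat → SW at lon 90°, lat -1°.
Subsquare t=19, t=19: +19·0.0833333° lon, +19·0.0416667° lat → SW at lon 91.5833°, lat -0.208333°.
Cell spans 0.0833333° lon × 0.0416667° lat. Centre is SW corner plus half of each.
latitude -0.1875, longitude 91.6250.

-0.1875, 91.6250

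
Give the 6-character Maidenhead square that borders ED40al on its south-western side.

Longitude subsquare a = 0; −1 → -1, wraps to 23 = x, carry into square.
Longitude square 4; −1 → 3.
Latitude subsquare l = 11; −1 → 10 = k.

ED30xk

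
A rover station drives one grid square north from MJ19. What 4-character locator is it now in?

MK10

Latitude square 9; +1 → 10, wraps to 0, carry into field.
Latitude field J = 9; +1 → 10 = K.
The longitude characters are unchanged.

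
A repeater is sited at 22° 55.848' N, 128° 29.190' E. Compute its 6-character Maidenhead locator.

PL42fw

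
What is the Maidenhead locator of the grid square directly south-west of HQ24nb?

Longitude subsquare n = 13; −1 → 12 = m.
Latitude subsquare b = 1; −1 → 0 = a.

HQ24ma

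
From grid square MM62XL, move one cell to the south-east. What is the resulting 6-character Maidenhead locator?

Longitude subsquare x = 23; +1 → 24, wraps to 0 = a, carry into square.
Longitude square 6; +1 → 7.
Latitude subsquare l = 11; −1 → 10 = k.

MM72ak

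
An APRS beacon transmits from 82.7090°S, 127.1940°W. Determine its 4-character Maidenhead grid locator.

CA67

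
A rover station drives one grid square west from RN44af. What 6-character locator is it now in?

RN34xf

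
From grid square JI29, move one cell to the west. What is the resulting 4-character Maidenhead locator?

JI19

Longitude square 2; −1 → 1.
The latitude characters are unchanged.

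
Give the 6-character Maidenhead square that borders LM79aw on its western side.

LM69xw

Longitude subsquare a = 0; −1 → -1, wraps to 23 = x, carry into square.
Longitude square 7; −1 → 6.
The latitude characters are unchanged.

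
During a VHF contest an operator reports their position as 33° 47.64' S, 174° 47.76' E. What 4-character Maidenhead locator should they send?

RF76

Add 180° to longitude and 90° to latitude: 354.80, 56.21.
Field: lon ⌊354.80/20⌋ = 17 → R; lat ⌊56.21/10⌋ = 5 → F.
Square: lon ⌊14.80/2⌋ = 7; lat ⌊6.21/1⌋ = 6.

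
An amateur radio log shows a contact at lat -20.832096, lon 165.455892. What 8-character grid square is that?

RG29re40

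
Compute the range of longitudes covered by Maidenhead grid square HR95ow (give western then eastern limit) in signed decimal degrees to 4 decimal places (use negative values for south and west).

Field H=7, R=17: +7·20° lon, +17·10° lat → SW at lon -40°, lat 80°.
Square 9, 5: +9·2° lon, +5·1° lat → SW at lon -22°, lat 85°.
Subsquare o=14, w=22: +14·0.0833333° lon, +22·0.0416667° lat → SW at lon -20.8333°, lat 85.9167°.
Cell spans 0.0833333° lon × 0.0416667° lat.
west -20.8333, east -20.7500.

-20.8333, -20.7500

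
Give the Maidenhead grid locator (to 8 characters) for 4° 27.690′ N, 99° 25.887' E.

NJ94rl10

Offset from 180°W / 90°S: lon 279.43145°, lat 94.46150°.
Field: lon ⌊279.43145/20⌋ = 13 → N; lat ⌊94.46150/10⌋ = 9 → J.
Square: lon ⌊19.43145/2⌋ = 9; lat ⌊4.46150/1⌋ = 4.
Subsquare: lon ⌊1.43145/0.0833333⌋ = 17 → r; lat ⌊0.46150/0.0416667⌋ = 11 → l.
Extended square: lon ⌊0.01478/0.00833333⌋ = 1; lat ⌊0.00317/0.00416667⌋ = 0.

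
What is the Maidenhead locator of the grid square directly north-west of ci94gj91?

CI94gj82

Longitude extended square 9; −1 → 8.
Latitude extended square 1; +1 → 2.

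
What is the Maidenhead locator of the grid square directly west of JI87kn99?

JI87kn89

Longitude extended square 9; −1 → 8.
The latitude characters are unchanged.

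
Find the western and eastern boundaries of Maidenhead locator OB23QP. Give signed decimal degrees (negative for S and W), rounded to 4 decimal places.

105.3333, 105.4167

Field O=14, B=1: +14·20° lon, +1·10° lat → SW at lon 100°, lat -80°.
Square 2, 3: +2·2° lon, +3·1° lat → SW at lon 104°, lat -77°.
Subsquare q=16, p=15: +16·0.0833333° lon, +15·0.0416667° lat → SW at lon 105.333°, lat -76.375°.
Cell spans 0.0833333° lon × 0.0416667° lat.
west 105.3333, east 105.4167.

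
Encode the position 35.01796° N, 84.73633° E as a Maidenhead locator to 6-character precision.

NM25ia

Shift to the Maidenhead origin (180°W, 90°S): lon 264.7363, lat 125.0180.
Field (20°×10°, letters A–R): lon ⌊264.7363/20⌋ = 13 → N; lat ⌊125.0180/10⌋ = 12 → M.
Square (2°×1°, digits 0–9): lon ⌊4.7363/2⌋ = 2; lat ⌊5.0180/1⌋ = 5.
Subsquare (5′×2.5′, letters a–x): lon ⌊0.7363/0.0833333⌋ = 8 → i; lat ⌊0.0180/0.0416667⌋ = 0 → a.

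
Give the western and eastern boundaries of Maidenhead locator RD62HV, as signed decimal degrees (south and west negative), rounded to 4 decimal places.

Field R=17, D=3: +17·20° lon, +3·10° lat → SW at lon 160°, lat -60°.
Square 6, 2: +6·2° lon, +2·1° lat → SW at lon 172°, lat -58°.
Subsquare h=7, v=21: +7·0.0833333° lon, +21·0.0416667° lat → SW at lon 172.583°, lat -57.125°.
Cell spans 0.0833333° lon × 0.0416667° lat.
west 172.5833, east 172.6667.

172.5833, 172.6667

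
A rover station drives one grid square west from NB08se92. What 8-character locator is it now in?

Longitude extended square 9; −1 → 8.
The latitude characters are unchanged.

NB08se82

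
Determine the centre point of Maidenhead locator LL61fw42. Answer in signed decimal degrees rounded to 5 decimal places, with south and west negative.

21.92708, 52.45417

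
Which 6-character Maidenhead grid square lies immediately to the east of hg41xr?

HG51ar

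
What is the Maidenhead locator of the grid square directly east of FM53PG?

Longitude subsquare p = 15; +1 → 16 = q.
The latitude characters are unchanged.

FM53qg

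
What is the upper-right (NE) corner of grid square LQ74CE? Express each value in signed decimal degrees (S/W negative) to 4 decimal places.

74.2083, 54.2500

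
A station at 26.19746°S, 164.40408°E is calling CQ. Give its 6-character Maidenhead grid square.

RG23et

Add 180° to longitude and 90° to latitude: 344.4041, 63.8025.
Field: 344.4041/20 → 17 → R, 63.8025/10 → 6 → G; chars RG.
Square: 4.4041/2 → 2, 3.8025/1 → 3; chars 23.
Subsquare: 0.4041/0.0833333 → 4 → e, 0.8025/0.0416667 → 19 → t; chars et.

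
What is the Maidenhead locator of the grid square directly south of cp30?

CO39

Latitude square 0; −1 → -1, wraps to 9, carry into field.
Latitude field P = 15; −1 → 14 = O.
The longitude characters are unchanged.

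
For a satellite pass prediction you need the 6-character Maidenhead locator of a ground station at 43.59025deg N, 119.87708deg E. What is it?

Offset from 180°W / 90°S: lon 299.8771°, lat 133.5902°.
Field (20°×10°, letters A–R): 299.8771/20 → 14 → O, 133.5902/10 → 13 → N; chars ON.
Square (2°×1°, digits 0–9): 19.8771/2 → 9, 3.5902/1 → 3; chars 93.
Subsquare (5′×2.5′, letters a–x): 1.8771/0.0833333 → 22 → w, 0.5902/0.0416667 → 14 → o; chars wo.

ON93wo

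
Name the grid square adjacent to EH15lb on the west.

EH15kb

Longitude subsquare l = 11; −1 → 10 = k.
The latitude characters are unchanged.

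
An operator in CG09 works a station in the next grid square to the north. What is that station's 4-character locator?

CH00

Latitude square 9; +1 → 10, wraps to 0, carry into field.
Latitude field G = 6; +1 → 7 = H.
The longitude characters are unchanged.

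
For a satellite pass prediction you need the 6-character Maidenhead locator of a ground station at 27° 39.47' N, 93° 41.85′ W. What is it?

EL37dp

Add 180° to longitude and 90° to latitude: 86.3025, 117.6578.
Field: 86.3025/20 → 4 → E, 117.6578/10 → 11 → L; chars EL.
Square: 6.3025/2 → 3, 7.6578/1 → 7; chars 37.
Subsquare: 0.3025/0.0833333 → 3 → d, 0.6578/0.0416667 → 15 → p; chars dp.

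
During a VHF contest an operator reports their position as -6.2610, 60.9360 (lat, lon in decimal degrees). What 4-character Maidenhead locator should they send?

Shift to the Maidenhead origin (180°W, 90°S): lon 240.94, lat 83.74.
Field: 240.94/20 → 12 → M, 83.74/10 → 8 → I; chars MI.
Square: 0.94/2 → 0, 3.74/1 → 3; chars 03.

MI03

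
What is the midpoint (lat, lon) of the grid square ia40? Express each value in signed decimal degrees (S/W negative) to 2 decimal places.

-89.50, -11.00

Field I=8, A=0: +8·20° lon, +0·10° lat → SW at lon -20°, lat -90°.
Square 4, 0: +4·2° lon, +0·1° lat → SW at lon -12°, lat -90°.
Cell spans 2° lon × 1° lat. Centre is SW corner plus half of each.
latitude -89.50, longitude -11.00.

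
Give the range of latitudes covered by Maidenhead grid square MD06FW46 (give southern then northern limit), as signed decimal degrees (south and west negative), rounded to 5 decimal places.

-53.05833, -53.05417

Field M=12, D=3: +12·20° lon, +3·10° lat → SW at lon 60°, lat -60°.
Square 0, 6: +0·2° lon, +6·1° lat → SW at lon 60°, lat -54°.
Subsquare f=5, w=22: +5·0.0833333° lon, +22·0.0416667° lat → SW at lon 60.4167°, lat -53.0833°.
Extended square 4, 6: +4·0.00833333° lon, +6·0.00416667° lat → SW at lon 60.45°, lat -53.0583°.
Cell spans 0.00833333° lon × 0.00416667° lat.
south -53.05833, north -53.05417.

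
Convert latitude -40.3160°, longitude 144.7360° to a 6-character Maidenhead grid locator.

QE29iq

Offset from 180°W / 90°S: lon 324.7360°, lat 49.6840°.
Field (20°×10°, letters A–R): 324.7360/20 → 16 → Q, 49.6840/10 → 4 → E; chars QE.
Square (2°×1°, digits 0–9): 4.7360/2 → 2, 9.6840/1 → 9; chars 29.
Subsquare (5′×2.5′, letters a–x): 0.7360/0.0833333 → 8 → i, 0.6840/0.0416667 → 16 → q; chars iq.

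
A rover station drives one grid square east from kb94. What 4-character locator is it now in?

LB04

Longitude square 9; +1 → 10, wraps to 0, carry into field.
Longitude field K = 10; +1 → 11 = L.
The latitude characters are unchanged.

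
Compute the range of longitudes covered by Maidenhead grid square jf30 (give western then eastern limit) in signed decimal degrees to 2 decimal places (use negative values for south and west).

6.00, 8.00

Field J=9, F=5: +9·20° lon, +5·10° lat → SW at lon 0°, lat -40°.
Square 3, 0: +3·2° lon, +0·1° lat → SW at lon 6°, lat -40°.
Cell spans 2° lon × 1° lat.
west 6.00, east 8.00.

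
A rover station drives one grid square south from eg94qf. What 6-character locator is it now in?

EG94qe

Latitude subsquare f = 5; −1 → 4 = e.
The longitude characters are unchanged.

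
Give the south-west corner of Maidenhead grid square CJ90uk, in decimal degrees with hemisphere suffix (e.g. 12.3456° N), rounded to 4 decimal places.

Field C=2, J=9: +2·20° lon, +9·10° lat → SW at lon -140°, lat 0°.
Square 9, 0: +9·2° lon, +0·1° lat → SW at lon -122°, lat 0°.
Subsquare u=20, k=10: +20·0.0833333° lon, +10·0.0416667° lat → SW at lon -120.333°, lat 0.416667°.
latitude 0.4167° N, longitude 120.3333° W.

0.4167° N, 120.3333° W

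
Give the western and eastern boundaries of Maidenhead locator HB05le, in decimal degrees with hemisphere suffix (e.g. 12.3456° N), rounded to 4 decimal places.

39.0833° W, 39.0000° W

Field H=7, B=1: +7·20° lon, +1·10° lat → SW at lon -40°, lat -80°.
Square 0, 5: +0·2° lon, +5·1° lat → SW at lon -40°, lat -75°.
Subsquare l=11, e=4: +11·0.0833333° lon, +4·0.0416667° lat → SW at lon -39.0833°, lat -74.8333°.
Cell spans 0.0833333° lon × 0.0416667° lat.
west 39.0833° W, east 39.0000° W.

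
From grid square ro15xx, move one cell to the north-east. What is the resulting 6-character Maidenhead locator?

Longitude subsquare x = 23; +1 → 24, wraps to 0 = a, carry into square.
Longitude square 1; +1 → 2.
Latitude subsquare x = 23; +1 → 24, wraps to 0 = a, carry into square.
Latitude square 5; +1 → 6.

RO26aa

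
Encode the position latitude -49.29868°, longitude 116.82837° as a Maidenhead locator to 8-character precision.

Offset from 180°W / 90°S: lon 296.82837°, lat 40.70132°.
Field: 296.82837/20 → 14 → O, 40.70132/10 → 4 → E; chars OE.
Square: 16.82837/2 → 8, 0.70132/1 → 0; chars 80.
Subsquare: 0.82837/0.0833333 → 9 → j, 0.70132/0.0416667 → 16 → q; chars jq.
Extended square: 0.07837/0.00833333 → 9, 0.03465/0.00416667 → 8; chars 98.

OE80jq98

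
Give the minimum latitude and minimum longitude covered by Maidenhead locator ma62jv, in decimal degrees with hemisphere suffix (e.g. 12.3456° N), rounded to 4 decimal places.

87.1250° S, 72.7500° E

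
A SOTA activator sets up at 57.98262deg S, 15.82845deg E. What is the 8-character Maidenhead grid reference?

JD72va94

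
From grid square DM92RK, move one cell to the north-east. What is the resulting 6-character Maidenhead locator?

Longitude subsquare r = 17; +1 → 18 = s.
Latitude subsquare k = 10; +1 → 11 = l.

DM92sl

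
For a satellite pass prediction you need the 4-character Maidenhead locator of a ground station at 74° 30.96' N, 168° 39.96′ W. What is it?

Shift to the Maidenhead origin (180°W, 90°S): lon 11.33, lat 164.52.
Field: 11.33/20 → 0 → A, 164.52/10 → 16 → Q; chars AQ.
Square: 11.33/2 → 5, 4.52/1 → 4; chars 54.

AQ54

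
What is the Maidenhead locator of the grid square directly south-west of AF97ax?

Longitude subsquare a = 0; −1 → -1, wraps to 23 = x, carry into square.
Longitude square 9; −1 → 8.
Latitude subsquare x = 23; −1 → 22 = w.

AF87xw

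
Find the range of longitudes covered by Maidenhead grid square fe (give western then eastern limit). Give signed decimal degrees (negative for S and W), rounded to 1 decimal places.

-80.0, -60.0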